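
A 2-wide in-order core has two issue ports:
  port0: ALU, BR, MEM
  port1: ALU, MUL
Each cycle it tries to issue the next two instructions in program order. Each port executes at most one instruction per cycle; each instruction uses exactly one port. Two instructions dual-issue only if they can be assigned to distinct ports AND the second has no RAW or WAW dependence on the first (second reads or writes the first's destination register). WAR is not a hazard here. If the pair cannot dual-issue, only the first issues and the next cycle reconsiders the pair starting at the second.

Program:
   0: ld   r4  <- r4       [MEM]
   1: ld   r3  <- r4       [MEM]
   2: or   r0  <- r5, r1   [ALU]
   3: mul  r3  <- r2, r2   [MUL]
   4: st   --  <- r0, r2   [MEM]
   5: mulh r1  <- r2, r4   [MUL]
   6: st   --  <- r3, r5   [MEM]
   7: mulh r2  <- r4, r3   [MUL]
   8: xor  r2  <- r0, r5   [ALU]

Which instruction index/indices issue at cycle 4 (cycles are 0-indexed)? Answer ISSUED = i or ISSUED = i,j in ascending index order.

ISSUED = 7

#0 head=0: ld.MEM i0 no-port MEM/MEM
#1 head=1: ld.MEM;or.ALU i1,i2 dual
#2 head=3: mul.MUL;st.MEM i3,i4 dual
#3 head=5: mulh.MUL;st.MEM i5,i6 dual
#4 head=7: mulh.MUL i7 WAW r2
#5 head=8: xor.ALU i8 tail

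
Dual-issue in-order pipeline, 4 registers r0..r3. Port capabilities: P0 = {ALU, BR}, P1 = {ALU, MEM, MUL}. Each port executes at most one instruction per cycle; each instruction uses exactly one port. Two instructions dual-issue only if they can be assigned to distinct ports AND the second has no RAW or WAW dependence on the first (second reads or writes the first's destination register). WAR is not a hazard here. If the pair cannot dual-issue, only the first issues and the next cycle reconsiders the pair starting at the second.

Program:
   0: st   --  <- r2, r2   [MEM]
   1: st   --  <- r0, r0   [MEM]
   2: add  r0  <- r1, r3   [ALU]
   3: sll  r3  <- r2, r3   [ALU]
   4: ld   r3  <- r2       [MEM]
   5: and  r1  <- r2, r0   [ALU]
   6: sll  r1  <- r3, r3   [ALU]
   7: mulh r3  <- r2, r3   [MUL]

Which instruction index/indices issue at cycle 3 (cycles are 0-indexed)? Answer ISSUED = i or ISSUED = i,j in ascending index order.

ISSUED = 4,5

  cy0 -> i0 (st) no-port MEM/MEM
  cy1 -> i1,i2 (st;add) 2-wide
  cy2 -> i3 (sll) WAW r3
  cy3 -> i4,i5 (ld;and) 2-wide
  cy4 -> i6,i7 (sll;mulh) 2-wide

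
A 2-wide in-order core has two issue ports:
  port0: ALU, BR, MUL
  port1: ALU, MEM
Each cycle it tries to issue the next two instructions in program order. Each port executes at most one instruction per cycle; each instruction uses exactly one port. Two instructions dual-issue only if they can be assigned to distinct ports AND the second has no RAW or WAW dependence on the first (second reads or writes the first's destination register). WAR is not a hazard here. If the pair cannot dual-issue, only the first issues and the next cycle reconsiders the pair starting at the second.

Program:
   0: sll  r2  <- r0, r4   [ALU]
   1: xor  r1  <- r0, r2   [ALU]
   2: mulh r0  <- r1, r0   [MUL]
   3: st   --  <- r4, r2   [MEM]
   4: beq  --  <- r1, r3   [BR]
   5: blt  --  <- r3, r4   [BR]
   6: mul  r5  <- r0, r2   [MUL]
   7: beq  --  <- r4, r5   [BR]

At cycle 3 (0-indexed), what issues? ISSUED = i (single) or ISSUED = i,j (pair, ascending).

c0: i0 sll.ALU  RAW r2
c1: i1 xor.ALU  RAW r1
c2: i2&i3 mulh.MUL/st.MEM  2-wide
c3: i4 beq.BR  no-port BR/BR
c4: i5 blt.BR  no-port BR/MUL
c5: i6 mul.MUL  no-port MUL/BR
c6: i7 beq.BR  tail

ISSUED = 4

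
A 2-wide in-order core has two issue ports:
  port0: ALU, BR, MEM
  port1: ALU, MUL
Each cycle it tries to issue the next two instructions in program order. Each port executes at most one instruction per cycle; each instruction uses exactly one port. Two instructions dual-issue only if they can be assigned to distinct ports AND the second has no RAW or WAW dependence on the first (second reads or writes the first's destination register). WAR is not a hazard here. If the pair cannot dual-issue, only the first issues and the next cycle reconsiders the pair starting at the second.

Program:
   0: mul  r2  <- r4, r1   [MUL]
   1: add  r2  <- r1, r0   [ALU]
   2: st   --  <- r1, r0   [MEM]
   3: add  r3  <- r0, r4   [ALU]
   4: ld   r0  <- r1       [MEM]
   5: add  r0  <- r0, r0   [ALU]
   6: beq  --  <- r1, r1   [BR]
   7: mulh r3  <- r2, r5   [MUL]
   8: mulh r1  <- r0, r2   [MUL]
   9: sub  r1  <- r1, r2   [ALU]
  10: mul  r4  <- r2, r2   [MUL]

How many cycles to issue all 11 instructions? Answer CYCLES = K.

CYCLES = 7

t=0 i0:mul ; WAW r2
t=1 i1+i2:add+st ; 2-wide
t=2 i3+i4:add+ld ; 2-wide
t=3 i5+i6:add+beq ; 2-wide
t=4 i7:mulh ; no-port MUL/MUL
t=5 i8:mulh ; RAW+WAW r1
t=6 i9+i10:sub+mul ; 2-wide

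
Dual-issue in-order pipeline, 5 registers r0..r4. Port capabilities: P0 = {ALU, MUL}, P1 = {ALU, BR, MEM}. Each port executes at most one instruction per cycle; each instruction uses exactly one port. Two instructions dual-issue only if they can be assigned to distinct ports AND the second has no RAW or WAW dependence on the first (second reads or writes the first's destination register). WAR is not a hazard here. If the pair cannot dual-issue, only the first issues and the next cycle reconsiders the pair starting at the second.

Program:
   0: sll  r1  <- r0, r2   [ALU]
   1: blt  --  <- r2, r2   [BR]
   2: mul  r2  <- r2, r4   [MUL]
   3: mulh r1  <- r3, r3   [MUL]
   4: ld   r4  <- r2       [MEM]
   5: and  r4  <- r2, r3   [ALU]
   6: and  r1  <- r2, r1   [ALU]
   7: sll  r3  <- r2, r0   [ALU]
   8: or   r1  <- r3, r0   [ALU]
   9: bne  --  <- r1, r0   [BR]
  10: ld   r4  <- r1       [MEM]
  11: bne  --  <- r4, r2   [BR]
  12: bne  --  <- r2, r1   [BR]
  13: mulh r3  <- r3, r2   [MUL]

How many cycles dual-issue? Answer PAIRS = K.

PAIRS = 4

t=0 i0&i1:sll blt ; pair
t=1 i2:mul ; no-port MUL/MUL
t=2 i3&i4:mulh ld ; pair
t=3 i5&i6:and and ; pair
t=4 i7:sll ; RAW r3
t=5 i8:or ; RAW r1
t=6 i9:bne ; no-port BR/MEM
t=7 i10:ld ; no-port MEM/BR
t=8 i11:bne ; no-port BR/BR
t=9 i12&i13:bne mulh ; pair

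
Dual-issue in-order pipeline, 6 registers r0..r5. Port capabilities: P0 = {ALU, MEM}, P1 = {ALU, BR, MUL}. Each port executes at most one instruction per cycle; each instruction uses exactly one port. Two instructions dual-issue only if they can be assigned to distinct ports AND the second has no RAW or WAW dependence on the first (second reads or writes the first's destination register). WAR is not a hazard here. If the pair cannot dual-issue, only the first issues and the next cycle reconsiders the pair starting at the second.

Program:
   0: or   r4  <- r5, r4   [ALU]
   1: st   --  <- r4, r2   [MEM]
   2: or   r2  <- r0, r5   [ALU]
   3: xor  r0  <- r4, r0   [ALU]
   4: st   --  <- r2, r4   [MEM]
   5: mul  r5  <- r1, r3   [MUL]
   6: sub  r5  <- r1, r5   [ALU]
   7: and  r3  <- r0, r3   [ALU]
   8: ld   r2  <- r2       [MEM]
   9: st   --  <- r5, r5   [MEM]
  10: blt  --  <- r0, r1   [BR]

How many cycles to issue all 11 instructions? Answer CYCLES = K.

CYCLES = 7

0. or @i0  | RAW r4
1. st/or @i1&i2  | 2-wide
2. xor/st @i3&i4  | 2-wide
3. mul @i5  | RAW+WAW r5
4. sub/and @i6&i7  | 2-wide
5. ld @i8  | no-port MEM/MEM
6. st/blt @i9&i10  | 2-wide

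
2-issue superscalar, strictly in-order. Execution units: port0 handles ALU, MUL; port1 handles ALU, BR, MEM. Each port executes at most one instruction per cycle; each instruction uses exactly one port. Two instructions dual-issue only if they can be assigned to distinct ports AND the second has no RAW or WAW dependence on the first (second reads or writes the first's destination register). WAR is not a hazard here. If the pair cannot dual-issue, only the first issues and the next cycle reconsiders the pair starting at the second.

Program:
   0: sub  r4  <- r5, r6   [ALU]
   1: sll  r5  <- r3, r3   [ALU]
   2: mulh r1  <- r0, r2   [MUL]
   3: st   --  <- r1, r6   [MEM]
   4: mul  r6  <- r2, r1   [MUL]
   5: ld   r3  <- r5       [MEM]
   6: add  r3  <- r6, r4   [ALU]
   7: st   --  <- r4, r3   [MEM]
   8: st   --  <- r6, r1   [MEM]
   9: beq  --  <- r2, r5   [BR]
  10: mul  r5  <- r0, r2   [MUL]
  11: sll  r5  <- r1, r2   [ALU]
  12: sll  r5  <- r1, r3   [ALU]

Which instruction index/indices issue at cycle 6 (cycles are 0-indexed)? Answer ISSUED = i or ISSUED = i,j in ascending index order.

ISSUED = 8

#0 head=0: sub.ALU;sll.ALU i0&i1 pair
#1 head=2: mulh.MUL i2 RAW r1
#2 head=3: st.MEM;mul.MUL i3&i4 pair
#3 head=5: ld.MEM i5 WAW r3
#4 head=6: add.ALU i6 RAW r3
#5 head=7: st.MEM i7 no-port MEM/MEM
#6 head=8: st.MEM i8 no-port MEM/BR
#7 head=9: beq.BR;mul.MUL i9&i10 pair
#8 head=11: sll.ALU i11 WAW r5
#9 head=12: sll.ALU i12 tail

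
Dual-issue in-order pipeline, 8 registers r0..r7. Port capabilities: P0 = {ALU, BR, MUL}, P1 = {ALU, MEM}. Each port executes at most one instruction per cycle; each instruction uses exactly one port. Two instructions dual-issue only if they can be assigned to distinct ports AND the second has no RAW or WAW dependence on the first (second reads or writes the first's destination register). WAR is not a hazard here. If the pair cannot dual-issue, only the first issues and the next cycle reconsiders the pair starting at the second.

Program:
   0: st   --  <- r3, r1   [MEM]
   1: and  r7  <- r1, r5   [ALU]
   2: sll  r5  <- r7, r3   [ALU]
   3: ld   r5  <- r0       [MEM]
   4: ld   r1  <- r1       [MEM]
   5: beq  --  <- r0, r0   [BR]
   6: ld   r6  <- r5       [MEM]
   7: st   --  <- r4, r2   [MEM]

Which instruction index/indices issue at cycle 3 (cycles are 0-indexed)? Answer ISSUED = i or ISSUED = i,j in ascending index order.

[0] i0,i1  st.MEM;and.ALU  -- dual
[1] i2  sll.ALU  -- WAW r5
[2] i3  ld.MEM  -- no-port MEM/MEM
[3] i4,i5  ld.MEM;beq.BR  -- dual
[4] i6  ld.MEM  -- no-port MEM/MEM
[5] i7  st.MEM  -- tail

ISSUED = 4,5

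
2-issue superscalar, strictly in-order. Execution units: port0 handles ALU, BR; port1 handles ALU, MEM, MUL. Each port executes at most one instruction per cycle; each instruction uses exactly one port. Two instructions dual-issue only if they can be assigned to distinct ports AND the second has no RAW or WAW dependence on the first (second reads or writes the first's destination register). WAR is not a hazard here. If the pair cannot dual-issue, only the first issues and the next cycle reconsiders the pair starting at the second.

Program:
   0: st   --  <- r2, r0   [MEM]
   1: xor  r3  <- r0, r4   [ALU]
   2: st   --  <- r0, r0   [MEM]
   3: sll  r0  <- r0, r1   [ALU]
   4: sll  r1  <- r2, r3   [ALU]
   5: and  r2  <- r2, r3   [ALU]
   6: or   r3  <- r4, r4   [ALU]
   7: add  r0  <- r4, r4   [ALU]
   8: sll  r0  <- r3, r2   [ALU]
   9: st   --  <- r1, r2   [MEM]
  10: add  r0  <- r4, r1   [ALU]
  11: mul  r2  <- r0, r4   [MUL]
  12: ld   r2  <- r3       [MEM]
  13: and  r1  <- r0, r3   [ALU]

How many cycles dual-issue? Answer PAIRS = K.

0. st.MEM xor.ALU @i0&i1  | 2-wide
1. st.MEM sll.ALU @i2&i3  | 2-wide
2. sll.ALU and.ALU @i4&i5  | 2-wide
3. or.ALU add.ALU @i6&i7  | 2-wide
4. sll.ALU st.MEM @i8&i9  | 2-wide
5. add.ALU @i10  | RAW r0
6. mul.MUL @i11  | no-port MUL/MEM
7. ld.MEM and.ALU @i12&i13  | 2-wide

PAIRS = 6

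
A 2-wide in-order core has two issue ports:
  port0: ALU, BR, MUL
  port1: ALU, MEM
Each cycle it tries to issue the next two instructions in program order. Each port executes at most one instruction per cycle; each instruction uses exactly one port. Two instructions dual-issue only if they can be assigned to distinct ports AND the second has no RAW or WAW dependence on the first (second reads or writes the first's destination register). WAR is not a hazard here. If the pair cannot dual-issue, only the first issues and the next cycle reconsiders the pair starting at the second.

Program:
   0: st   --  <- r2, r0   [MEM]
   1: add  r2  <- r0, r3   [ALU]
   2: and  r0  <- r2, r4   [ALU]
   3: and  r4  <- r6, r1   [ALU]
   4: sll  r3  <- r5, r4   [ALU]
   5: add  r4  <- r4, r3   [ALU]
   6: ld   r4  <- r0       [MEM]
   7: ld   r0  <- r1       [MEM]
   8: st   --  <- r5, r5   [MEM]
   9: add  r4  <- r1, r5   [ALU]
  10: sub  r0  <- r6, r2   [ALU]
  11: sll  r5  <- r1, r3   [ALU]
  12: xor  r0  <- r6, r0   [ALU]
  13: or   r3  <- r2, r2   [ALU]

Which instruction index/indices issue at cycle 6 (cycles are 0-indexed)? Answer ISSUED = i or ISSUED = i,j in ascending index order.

ISSUED = 8,9

#0 head=0: st/add i0,i1 2-wide
#1 head=2: and/and i2,i3 2-wide
#2 head=4: sll i4 RAW r3
#3 head=5: add i5 WAW r4
#4 head=6: ld i6 no-port MEM/MEM
#5 head=7: ld i7 no-port MEM/MEM
#6 head=8: st/add i8,i9 2-wide
#7 head=10: sub/sll i10,i11 2-wide
#8 head=12: xor/or i12,i13 2-wide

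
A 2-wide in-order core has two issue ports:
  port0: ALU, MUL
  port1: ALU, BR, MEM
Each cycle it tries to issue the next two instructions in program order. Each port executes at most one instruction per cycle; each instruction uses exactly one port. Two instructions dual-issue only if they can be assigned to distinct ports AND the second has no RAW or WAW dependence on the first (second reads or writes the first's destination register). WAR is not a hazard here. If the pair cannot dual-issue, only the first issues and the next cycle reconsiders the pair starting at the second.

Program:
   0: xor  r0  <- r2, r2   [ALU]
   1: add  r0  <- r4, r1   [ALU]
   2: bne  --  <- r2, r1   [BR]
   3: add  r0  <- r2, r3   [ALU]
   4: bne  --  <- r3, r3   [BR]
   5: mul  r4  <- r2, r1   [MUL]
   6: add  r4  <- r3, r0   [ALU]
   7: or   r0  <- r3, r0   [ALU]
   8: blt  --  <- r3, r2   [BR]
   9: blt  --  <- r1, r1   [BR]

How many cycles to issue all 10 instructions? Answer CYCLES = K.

CYCLES = 7

#0 head=0: xor i0 WAW r0
#1 head=1: add bne i1/i2 dual
#2 head=3: add bne i3/i4 dual
#3 head=5: mul i5 WAW r4
#4 head=6: add or i6/i7 dual
#5 head=8: blt i8 no-port BR/BR
#6 head=9: blt i9 tail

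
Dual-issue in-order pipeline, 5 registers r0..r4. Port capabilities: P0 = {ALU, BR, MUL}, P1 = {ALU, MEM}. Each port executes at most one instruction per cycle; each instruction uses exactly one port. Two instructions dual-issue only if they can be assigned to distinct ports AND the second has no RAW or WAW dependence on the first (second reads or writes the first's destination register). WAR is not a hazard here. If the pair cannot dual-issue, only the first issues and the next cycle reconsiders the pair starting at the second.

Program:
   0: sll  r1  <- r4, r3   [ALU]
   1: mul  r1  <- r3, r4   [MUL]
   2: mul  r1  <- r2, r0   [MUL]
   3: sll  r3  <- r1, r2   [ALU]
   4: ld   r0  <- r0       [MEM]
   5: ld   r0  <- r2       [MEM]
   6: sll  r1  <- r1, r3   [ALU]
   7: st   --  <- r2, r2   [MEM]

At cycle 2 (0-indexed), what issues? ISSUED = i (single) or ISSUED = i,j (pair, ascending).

#0 head=0: sll i0 WAW r1
#1 head=1: mul i1 no-port MUL/MUL
#2 head=2: mul i2 RAW r1
#3 head=3: sll ld i3+i4 2-wide
#4 head=5: ld sll i5+i6 2-wide
#5 head=7: st i7 tail

ISSUED = 2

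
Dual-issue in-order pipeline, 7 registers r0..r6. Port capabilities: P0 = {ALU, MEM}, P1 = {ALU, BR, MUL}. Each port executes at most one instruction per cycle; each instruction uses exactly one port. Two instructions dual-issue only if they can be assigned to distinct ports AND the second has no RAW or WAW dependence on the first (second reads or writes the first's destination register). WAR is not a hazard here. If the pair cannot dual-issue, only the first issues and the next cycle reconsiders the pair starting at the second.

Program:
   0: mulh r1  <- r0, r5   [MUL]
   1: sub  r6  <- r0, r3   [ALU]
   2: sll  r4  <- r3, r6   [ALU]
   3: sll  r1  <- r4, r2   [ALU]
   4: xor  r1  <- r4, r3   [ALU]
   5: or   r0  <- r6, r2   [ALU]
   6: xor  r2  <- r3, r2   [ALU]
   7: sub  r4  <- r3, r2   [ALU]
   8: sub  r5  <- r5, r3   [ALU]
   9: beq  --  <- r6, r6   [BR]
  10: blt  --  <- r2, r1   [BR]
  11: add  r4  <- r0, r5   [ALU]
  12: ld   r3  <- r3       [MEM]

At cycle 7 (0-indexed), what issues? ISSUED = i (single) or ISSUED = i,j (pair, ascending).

ISSUED = 10,11

[0] i0&i1  mulh.MUL/sub.ALU  -- pair
[1] i2  sll.ALU  -- RAW r4
[2] i3  sll.ALU  -- WAW r1
[3] i4&i5  xor.ALU/or.ALU  -- pair
[4] i6  xor.ALU  -- RAW r2
[5] i7&i8  sub.ALU/sub.ALU  -- pair
[6] i9  beq.BR  -- no-port BR/BR
[7] i10&i11  blt.BR/add.ALU  -- pair
[8] i12  ld.MEM  -- tail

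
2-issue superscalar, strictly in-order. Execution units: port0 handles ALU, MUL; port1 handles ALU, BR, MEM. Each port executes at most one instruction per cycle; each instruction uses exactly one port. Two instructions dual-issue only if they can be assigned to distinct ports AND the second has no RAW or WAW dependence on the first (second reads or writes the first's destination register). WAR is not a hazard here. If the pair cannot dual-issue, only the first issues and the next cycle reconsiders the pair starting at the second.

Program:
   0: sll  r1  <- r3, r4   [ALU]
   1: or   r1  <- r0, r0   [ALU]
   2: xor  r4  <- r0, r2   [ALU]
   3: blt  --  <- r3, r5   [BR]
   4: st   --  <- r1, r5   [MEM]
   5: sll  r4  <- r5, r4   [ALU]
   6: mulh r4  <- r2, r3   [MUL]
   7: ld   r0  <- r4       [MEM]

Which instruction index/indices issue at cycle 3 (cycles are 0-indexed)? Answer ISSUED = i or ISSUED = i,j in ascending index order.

ISSUED = 4,5

[0] i0  sll.ALU  -- WAW r1
[1] i1+i2  or.ALU/xor.ALU  -- dual
[2] i3  blt.BR  -- no-port BR/MEM
[3] i4+i5  st.MEM/sll.ALU  -- dual
[4] i6  mulh.MUL  -- RAW r4
[5] i7  ld.MEM  -- tail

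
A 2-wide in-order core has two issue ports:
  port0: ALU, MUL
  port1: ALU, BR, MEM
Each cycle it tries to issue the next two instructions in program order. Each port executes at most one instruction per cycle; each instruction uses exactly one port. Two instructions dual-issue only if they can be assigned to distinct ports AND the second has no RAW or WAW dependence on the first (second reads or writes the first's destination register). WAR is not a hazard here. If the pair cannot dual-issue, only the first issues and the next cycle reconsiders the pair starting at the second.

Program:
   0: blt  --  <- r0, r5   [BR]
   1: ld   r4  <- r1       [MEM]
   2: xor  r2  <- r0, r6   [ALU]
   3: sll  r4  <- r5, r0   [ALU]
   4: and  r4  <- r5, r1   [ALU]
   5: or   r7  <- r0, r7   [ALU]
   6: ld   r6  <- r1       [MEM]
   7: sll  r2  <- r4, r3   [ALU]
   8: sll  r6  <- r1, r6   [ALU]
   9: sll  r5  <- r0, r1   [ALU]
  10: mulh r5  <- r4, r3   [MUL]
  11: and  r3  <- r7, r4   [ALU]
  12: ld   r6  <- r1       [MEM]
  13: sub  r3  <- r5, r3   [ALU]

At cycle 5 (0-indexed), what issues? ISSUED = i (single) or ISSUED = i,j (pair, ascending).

ISSUED = 8,9

#0 head=0: blt.BR i0 no-port BR/MEM
#1 head=1: ld.MEM/xor.ALU i1,i2 pair
#2 head=3: sll.ALU i3 WAW r4
#3 head=4: and.ALU/or.ALU i4,i5 pair
#4 head=6: ld.MEM/sll.ALU i6,i7 pair
#5 head=8: sll.ALU/sll.ALU i8,i9 pair
#6 head=10: mulh.MUL/and.ALU i10,i11 pair
#7 head=12: ld.MEM/sub.ALU i12,i13 pair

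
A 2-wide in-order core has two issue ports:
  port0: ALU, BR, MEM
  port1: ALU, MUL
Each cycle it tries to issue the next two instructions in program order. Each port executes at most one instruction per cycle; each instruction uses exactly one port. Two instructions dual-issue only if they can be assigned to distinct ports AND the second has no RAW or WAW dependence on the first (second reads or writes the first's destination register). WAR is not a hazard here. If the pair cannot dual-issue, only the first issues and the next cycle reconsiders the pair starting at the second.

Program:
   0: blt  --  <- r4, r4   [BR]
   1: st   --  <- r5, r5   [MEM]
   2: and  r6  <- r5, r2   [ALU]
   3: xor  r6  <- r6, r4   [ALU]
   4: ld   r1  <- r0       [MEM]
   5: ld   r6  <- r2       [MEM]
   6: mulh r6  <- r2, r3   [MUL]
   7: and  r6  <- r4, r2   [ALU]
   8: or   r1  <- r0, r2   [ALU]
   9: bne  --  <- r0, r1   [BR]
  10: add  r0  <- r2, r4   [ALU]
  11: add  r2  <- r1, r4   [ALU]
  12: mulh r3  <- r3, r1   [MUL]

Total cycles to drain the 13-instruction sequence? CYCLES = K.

CYCLES = 8

[0] i0  blt.BR  -- no-port BR/MEM
[1] i1/i2  st.MEM+and.ALU  -- dual
[2] i3/i4  xor.ALU+ld.MEM  -- dual
[3] i5  ld.MEM  -- WAW r6
[4] i6  mulh.MUL  -- WAW r6
[5] i7/i8  and.ALU+or.ALU  -- dual
[6] i9/i10  bne.BR+add.ALU  -- dual
[7] i11/i12  add.ALU+mulh.MUL  -- dual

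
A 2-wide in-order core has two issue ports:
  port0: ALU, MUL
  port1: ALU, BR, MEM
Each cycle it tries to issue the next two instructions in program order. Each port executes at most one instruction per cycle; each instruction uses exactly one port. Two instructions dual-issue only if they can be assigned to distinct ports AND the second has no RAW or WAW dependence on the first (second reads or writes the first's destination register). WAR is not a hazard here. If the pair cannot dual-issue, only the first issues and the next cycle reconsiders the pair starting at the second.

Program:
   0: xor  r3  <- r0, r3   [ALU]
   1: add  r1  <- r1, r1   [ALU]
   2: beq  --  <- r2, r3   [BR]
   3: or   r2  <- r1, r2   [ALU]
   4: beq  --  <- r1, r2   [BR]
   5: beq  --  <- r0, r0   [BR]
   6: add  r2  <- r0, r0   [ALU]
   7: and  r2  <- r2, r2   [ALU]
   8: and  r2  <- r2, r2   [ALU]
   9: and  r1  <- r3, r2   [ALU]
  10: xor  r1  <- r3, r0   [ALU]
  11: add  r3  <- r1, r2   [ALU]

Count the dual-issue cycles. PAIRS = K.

c0: i0+i1 xor+add  pair
c1: i2+i3 beq+or  pair
c2: i4 beq  no-port BR/BR
c3: i5+i6 beq+add  pair
c4: i7 and  RAW+WAW r2
c5: i8 and  RAW r2
c6: i9 and  WAW r1
c7: i10 xor  RAW r1
c8: i11 add  tail

PAIRS = 3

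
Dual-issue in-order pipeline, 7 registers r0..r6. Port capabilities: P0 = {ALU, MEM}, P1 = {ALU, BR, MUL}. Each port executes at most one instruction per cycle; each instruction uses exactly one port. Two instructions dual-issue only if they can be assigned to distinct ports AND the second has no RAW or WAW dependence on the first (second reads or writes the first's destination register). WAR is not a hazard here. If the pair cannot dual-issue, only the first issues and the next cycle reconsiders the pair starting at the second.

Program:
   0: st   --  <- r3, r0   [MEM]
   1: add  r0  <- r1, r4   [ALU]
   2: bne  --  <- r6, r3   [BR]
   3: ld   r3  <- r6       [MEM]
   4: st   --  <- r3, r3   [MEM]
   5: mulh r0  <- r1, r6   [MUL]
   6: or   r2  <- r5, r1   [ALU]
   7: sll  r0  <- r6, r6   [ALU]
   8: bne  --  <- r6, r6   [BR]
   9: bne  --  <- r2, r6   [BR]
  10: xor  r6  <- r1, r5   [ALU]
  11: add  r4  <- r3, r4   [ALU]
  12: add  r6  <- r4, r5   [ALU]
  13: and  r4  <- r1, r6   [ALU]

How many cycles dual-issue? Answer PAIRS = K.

[0] i0+i1  st/add  -- pair
[1] i2+i3  bne/ld  -- pair
[2] i4+i5  st/mulh  -- pair
[3] i6+i7  or/sll  -- pair
[4] i8  bne  -- no-port BR/BR
[5] i9+i10  bne/xor  -- pair
[6] i11  add  -- RAW r4
[7] i12  add  -- RAW r6
[8] i13  and  -- tail

PAIRS = 5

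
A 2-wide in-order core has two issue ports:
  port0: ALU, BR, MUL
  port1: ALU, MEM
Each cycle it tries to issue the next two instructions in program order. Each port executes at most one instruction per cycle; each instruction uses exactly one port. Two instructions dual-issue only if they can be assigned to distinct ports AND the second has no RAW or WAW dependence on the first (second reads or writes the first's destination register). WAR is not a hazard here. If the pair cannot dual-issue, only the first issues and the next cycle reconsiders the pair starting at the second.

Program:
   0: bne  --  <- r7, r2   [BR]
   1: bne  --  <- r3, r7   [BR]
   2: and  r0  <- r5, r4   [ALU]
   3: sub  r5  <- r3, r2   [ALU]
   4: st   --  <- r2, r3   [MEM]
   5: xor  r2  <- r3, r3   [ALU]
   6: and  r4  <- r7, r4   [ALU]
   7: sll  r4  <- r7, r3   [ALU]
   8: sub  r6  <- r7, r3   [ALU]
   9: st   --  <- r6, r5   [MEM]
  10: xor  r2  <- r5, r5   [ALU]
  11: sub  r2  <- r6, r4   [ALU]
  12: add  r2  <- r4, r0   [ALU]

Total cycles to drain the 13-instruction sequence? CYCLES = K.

  cy0 -> i0 (bne.BR) no-port BR/BR
  cy1 -> i1&i2 (bne.BR;and.ALU) dual
  cy2 -> i3&i4 (sub.ALU;st.MEM) dual
  cy3 -> i5&i6 (xor.ALU;and.ALU) dual
  cy4 -> i7&i8 (sll.ALU;sub.ALU) dual
  cy5 -> i9&i10 (st.MEM;xor.ALU) dual
  cy6 -> i11 (sub.ALU) WAW r2
  cy7 -> i12 (add.ALU) tail

CYCLES = 8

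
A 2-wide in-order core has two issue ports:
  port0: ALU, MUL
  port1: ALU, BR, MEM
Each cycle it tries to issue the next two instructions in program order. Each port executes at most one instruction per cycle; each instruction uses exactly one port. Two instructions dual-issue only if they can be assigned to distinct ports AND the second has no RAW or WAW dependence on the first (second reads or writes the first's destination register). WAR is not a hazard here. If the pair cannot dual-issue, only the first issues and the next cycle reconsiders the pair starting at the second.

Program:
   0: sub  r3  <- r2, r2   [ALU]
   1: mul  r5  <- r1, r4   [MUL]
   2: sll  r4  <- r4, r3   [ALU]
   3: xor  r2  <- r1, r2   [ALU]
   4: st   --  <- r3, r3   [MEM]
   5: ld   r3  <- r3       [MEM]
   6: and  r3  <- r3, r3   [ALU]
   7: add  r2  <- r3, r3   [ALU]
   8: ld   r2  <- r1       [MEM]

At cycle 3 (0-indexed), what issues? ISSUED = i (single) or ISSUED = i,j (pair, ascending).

t=0 i0+i1:sub.ALU+mul.MUL ; 2-wide
t=1 i2+i3:sll.ALU+xor.ALU ; 2-wide
t=2 i4:st.MEM ; no-port MEM/MEM
t=3 i5:ld.MEM ; RAW+WAW r3
t=4 i6:and.ALU ; RAW r3
t=5 i7:add.ALU ; WAW r2
t=6 i8:ld.MEM ; tail

ISSUED = 5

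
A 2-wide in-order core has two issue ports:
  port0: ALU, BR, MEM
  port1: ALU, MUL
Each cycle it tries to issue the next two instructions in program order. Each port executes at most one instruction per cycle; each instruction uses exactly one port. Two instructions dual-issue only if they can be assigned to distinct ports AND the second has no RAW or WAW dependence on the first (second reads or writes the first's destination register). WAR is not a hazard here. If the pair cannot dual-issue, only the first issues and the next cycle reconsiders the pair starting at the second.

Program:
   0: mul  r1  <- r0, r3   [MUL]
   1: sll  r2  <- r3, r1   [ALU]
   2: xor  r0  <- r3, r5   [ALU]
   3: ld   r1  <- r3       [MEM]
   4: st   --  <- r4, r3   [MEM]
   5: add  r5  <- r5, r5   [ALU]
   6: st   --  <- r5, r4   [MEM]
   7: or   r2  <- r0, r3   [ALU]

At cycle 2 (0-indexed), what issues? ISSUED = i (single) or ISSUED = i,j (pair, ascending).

ISSUED = 3

t=0 i0:mul.MUL ; RAW r1
t=1 i1&i2:sll.ALU+xor.ALU ; 2-wide
t=2 i3:ld.MEM ; no-port MEM/MEM
t=3 i4&i5:st.MEM+add.ALU ; 2-wide
t=4 i6&i7:st.MEM+or.ALU ; 2-wide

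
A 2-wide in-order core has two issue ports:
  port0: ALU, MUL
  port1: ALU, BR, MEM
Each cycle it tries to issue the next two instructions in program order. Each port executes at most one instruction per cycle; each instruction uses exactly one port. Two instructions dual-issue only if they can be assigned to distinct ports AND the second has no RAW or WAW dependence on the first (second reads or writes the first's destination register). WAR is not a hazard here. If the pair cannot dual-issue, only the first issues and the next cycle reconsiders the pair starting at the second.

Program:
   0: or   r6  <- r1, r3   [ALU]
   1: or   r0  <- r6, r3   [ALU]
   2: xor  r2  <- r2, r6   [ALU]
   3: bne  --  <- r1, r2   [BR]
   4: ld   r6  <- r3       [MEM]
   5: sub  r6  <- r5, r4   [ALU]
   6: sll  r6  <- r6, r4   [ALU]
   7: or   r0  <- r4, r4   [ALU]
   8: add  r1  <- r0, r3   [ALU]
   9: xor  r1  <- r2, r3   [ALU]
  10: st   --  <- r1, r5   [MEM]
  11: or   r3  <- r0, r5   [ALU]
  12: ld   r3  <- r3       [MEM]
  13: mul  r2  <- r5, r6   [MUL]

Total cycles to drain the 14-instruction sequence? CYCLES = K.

c0: i0 or  RAW r6
c1: i1/i2 or;xor  dual
c2: i3 bne  no-port BR/MEM
c3: i4 ld  WAW r6
c4: i5 sub  RAW+WAW r6
c5: i6/i7 sll;or  dual
c6: i8 add  WAW r1
c7: i9 xor  RAW r1
c8: i10/i11 st;or  dual
c9: i12/i13 ld;mul  dual

CYCLES = 10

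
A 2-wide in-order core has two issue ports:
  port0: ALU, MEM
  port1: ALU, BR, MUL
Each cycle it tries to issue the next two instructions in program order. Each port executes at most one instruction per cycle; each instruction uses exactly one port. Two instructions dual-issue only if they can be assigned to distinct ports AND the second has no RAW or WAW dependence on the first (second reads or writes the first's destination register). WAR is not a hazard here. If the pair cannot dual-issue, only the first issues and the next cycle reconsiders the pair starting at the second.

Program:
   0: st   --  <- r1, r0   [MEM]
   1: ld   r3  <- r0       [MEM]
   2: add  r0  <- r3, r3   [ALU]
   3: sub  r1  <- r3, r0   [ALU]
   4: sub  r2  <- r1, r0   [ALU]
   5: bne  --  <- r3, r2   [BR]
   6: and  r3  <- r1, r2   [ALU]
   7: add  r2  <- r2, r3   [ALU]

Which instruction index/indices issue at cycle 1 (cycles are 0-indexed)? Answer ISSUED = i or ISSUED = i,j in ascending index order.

ISSUED = 1

#0 head=0: st i0 no-port MEM/MEM
#1 head=1: ld i1 RAW r3
#2 head=2: add i2 RAW r0
#3 head=3: sub i3 RAW r1
#4 head=4: sub i4 RAW r2
#5 head=5: bne;and i5+i6 dual
#6 head=7: add i7 tail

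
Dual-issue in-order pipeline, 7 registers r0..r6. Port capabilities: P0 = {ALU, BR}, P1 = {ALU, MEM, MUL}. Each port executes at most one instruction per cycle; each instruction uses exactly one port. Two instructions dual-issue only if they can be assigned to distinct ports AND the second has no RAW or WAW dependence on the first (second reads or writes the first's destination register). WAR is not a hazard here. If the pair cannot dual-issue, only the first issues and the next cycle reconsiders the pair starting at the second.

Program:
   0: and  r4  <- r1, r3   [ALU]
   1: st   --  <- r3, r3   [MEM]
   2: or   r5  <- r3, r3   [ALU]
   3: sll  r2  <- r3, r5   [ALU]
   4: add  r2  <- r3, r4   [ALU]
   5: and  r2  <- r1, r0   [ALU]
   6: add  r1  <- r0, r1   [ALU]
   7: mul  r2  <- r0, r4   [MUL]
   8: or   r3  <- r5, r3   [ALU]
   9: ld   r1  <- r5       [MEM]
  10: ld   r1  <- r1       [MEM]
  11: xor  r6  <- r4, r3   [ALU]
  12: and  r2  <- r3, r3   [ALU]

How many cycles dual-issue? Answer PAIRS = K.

0. and;st @i0+i1  | pair
1. or @i2  | RAW r5
2. sll @i3  | WAW r2
3. add @i4  | WAW r2
4. and;add @i5+i6  | pair
5. mul;or @i7+i8  | pair
6. ld @i9  | no-port MEM/MEM
7. ld;xor @i10+i11  | pair
8. and @i12  | tail

PAIRS = 4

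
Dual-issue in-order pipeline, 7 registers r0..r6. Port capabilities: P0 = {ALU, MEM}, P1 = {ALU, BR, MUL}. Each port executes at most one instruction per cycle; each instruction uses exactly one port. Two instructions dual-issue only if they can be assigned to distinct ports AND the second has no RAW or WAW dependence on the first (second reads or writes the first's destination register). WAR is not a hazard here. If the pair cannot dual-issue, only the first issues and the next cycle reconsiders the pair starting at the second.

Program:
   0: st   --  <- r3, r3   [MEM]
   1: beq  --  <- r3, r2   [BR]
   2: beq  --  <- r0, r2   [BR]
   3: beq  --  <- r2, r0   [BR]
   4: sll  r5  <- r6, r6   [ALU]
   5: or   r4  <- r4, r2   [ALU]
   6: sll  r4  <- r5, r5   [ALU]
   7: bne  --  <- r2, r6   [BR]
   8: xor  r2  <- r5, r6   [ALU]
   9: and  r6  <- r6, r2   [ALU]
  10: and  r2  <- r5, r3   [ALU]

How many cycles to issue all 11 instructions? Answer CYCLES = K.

t=0 i0/i1:st/beq ; pair
t=1 i2:beq ; no-port BR/BR
t=2 i3/i4:beq/sll ; pair
t=3 i5:or ; WAW r4
t=4 i6/i7:sll/bne ; pair
t=5 i8:xor ; RAW r2
t=6 i9/i10:and/and ; pair

CYCLES = 7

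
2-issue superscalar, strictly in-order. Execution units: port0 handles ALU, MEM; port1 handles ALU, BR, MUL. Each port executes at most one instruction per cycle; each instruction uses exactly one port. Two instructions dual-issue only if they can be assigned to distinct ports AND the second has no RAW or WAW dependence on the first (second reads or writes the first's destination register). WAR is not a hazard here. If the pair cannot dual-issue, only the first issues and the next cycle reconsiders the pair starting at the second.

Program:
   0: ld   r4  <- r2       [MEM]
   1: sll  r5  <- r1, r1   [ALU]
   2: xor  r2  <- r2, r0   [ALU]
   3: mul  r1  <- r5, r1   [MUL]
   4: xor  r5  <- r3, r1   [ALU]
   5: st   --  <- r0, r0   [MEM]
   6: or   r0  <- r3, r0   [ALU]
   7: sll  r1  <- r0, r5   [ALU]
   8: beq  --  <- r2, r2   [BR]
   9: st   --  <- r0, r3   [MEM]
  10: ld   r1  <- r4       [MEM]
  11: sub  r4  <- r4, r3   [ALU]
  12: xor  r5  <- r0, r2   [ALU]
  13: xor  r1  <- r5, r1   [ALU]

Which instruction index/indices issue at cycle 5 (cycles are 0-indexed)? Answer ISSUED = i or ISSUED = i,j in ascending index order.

#0 head=0: ld+sll i0+i1 2-wide
#1 head=2: xor+mul i2+i3 2-wide
#2 head=4: xor+st i4+i5 2-wide
#3 head=6: or i6 RAW r0
#4 head=7: sll+beq i7+i8 2-wide
#5 head=9: st i9 no-port MEM/MEM
#6 head=10: ld+sub i10+i11 2-wide
#7 head=12: xor i12 RAW r5
#8 head=13: xor i13 tail

ISSUED = 9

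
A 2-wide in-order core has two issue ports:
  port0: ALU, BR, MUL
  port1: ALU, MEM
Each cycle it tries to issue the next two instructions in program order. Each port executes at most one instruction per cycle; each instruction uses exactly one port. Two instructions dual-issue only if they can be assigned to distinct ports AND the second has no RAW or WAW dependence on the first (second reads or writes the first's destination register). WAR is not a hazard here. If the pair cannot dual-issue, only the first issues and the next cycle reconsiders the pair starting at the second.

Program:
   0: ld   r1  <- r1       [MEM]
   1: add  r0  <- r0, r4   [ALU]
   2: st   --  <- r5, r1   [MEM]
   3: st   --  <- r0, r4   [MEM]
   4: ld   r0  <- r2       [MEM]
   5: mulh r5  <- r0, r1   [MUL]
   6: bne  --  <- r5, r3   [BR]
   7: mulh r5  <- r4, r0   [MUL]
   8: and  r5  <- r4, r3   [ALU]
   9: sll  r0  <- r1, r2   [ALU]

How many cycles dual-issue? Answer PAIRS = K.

[0] i0&i1  ld+add  -- pair
[1] i2  st  -- no-port MEM/MEM
[2] i3  st  -- no-port MEM/MEM
[3] i4  ld  -- RAW r0
[4] i5  mulh  -- no-port MUL/BR
[5] i6  bne  -- no-port BR/MUL
[6] i7  mulh  -- WAW r5
[7] i8&i9  and+sll  -- pair

PAIRS = 2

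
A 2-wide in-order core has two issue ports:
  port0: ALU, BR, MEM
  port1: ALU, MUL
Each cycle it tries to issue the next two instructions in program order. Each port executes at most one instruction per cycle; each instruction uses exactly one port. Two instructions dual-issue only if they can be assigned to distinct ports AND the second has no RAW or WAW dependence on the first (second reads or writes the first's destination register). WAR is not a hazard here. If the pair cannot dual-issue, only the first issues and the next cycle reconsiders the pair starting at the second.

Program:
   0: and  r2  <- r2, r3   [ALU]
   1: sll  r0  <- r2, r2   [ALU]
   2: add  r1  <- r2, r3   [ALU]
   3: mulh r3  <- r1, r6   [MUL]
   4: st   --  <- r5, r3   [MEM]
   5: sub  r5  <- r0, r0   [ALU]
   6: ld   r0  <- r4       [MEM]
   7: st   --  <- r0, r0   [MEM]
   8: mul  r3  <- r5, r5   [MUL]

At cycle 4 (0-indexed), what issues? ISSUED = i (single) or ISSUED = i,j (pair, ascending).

t=0 i0:and ; RAW r2
t=1 i1/i2:sll+add ; dual
t=2 i3:mulh ; RAW r3
t=3 i4/i5:st+sub ; dual
t=4 i6:ld ; no-port MEM/MEM
t=5 i7/i8:st+mul ; dual

ISSUED = 6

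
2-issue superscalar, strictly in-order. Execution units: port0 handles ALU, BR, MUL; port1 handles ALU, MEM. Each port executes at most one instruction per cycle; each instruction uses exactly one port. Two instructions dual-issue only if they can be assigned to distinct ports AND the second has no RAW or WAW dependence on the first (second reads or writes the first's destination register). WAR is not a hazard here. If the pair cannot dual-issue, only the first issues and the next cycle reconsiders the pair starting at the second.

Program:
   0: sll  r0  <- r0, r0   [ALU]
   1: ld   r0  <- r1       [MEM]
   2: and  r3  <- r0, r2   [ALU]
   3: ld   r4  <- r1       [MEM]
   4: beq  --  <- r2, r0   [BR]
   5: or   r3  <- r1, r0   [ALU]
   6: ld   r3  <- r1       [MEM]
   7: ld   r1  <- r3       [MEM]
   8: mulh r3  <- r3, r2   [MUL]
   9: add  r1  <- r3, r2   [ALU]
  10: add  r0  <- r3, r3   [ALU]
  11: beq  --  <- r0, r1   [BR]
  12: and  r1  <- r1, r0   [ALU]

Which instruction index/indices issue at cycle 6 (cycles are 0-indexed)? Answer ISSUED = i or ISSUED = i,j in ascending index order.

t=0 i0:sll.ALU ; WAW r0
t=1 i1:ld.MEM ; RAW r0
t=2 i2&i3:and.ALU;ld.MEM ; pair
t=3 i4&i5:beq.BR;or.ALU ; pair
t=4 i6:ld.MEM ; no-port MEM/MEM
t=5 i7&i8:ld.MEM;mulh.MUL ; pair
t=6 i9&i10:add.ALU;add.ALU ; pair
t=7 i11&i12:beq.BR;and.ALU ; pair

ISSUED = 9,10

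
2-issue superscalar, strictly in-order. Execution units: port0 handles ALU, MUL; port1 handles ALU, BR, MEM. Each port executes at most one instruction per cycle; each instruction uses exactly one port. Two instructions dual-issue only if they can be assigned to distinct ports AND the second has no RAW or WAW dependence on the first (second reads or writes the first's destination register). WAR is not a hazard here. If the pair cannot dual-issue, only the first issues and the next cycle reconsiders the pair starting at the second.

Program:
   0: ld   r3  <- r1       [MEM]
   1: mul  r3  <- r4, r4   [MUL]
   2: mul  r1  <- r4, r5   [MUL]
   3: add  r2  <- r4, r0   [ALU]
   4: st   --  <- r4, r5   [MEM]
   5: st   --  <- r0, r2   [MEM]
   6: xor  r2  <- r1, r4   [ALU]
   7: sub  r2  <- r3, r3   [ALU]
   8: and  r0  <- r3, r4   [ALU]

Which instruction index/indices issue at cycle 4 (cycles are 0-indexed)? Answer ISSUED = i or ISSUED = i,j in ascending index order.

ISSUED = 5,6

t=0 i0:ld.MEM ; WAW r3
t=1 i1:mul.MUL ; no-port MUL/MUL
t=2 i2&i3:mul.MUL/add.ALU ; pair
t=3 i4:st.MEM ; no-port MEM/MEM
t=4 i5&i6:st.MEM/xor.ALU ; pair
t=5 i7&i8:sub.ALU/and.ALU ; pair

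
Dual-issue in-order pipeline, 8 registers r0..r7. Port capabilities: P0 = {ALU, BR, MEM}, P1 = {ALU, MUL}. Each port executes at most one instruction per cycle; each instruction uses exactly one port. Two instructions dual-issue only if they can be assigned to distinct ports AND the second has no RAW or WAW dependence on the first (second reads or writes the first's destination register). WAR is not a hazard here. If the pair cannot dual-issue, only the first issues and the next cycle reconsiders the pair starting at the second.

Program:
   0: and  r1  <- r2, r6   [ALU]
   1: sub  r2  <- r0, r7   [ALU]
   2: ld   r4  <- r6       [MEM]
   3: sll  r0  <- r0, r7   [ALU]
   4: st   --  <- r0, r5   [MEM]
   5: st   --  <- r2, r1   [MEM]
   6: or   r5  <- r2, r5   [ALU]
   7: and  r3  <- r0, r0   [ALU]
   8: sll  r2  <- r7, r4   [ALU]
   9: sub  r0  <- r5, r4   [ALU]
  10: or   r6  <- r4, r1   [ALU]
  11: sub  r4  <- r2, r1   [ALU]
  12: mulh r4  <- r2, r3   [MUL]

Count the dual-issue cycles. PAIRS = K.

0. and sub @i0+i1  | dual
1. ld sll @i2+i3  | dual
2. st @i4  | no-port MEM/MEM
3. st or @i5+i6  | dual
4. and sll @i7+i8  | dual
5. sub or @i9+i10  | dual
6. sub @i11  | WAW r4
7. mulh @i12  | tail

PAIRS = 5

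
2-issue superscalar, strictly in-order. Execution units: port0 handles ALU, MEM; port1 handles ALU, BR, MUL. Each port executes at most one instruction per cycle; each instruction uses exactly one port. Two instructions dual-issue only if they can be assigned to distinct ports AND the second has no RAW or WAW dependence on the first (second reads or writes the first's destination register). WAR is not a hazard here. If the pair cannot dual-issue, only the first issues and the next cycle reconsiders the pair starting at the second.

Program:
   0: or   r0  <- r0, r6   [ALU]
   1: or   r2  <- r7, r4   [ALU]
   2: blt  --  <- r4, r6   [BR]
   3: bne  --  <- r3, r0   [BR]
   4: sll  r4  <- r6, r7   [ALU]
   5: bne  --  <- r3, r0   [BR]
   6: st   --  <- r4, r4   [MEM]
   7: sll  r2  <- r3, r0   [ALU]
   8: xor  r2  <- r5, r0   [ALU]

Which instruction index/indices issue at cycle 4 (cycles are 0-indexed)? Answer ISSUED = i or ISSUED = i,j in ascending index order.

#0 head=0: or.ALU+or.ALU i0&i1 pair
#1 head=2: blt.BR i2 no-port BR/BR
#2 head=3: bne.BR+sll.ALU i3&i4 pair
#3 head=5: bne.BR+st.MEM i5&i6 pair
#4 head=7: sll.ALU i7 WAW r2
#5 head=8: xor.ALU i8 tail

ISSUED = 7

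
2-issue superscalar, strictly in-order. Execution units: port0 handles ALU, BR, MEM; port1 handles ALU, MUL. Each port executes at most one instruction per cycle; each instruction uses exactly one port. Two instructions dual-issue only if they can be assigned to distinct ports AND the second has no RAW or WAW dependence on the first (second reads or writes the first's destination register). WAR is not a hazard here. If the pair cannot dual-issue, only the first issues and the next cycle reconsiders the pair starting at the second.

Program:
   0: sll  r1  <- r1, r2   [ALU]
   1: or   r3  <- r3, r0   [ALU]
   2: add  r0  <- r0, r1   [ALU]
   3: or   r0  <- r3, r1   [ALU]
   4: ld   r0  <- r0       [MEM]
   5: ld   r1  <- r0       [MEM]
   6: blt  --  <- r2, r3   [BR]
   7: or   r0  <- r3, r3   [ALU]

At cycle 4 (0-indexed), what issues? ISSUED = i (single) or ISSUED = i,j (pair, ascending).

t=0 i0+i1:sll.ALU;or.ALU ; pair
t=1 i2:add.ALU ; WAW r0
t=2 i3:or.ALU ; RAW+WAW r0
t=3 i4:ld.MEM ; no-port MEM/MEM
t=4 i5:ld.MEM ; no-port MEM/BR
t=5 i6+i7:blt.BR;or.ALU ; pair

ISSUED = 5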